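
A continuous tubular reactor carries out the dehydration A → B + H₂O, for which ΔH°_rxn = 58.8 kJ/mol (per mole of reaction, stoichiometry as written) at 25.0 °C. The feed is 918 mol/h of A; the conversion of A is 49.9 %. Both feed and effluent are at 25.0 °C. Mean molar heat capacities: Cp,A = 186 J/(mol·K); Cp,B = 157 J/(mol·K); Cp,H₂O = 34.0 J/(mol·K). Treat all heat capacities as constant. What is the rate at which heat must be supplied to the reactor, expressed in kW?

Extent of reaction ξ = 0.499 × 918 = 458.08 mol/h
Reaction term: ξ·ΔH°_rxn = 458.08 × 58.8 = 26935 kJ/h
Q = ΔH = 26935 kJ/h = 7.482 kW
Heat supplied = 7.482 kW

Q_in = 7.48 kW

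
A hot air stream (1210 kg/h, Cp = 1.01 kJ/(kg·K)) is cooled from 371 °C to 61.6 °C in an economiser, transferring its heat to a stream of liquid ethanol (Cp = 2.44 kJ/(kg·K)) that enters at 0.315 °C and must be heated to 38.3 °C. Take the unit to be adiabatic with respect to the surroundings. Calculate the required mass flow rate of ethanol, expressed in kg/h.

ṁ_c = 4080 kg/h

Heat released by hot stream: Q = 1210 × 1.01 × (371 − 61.6) = 378120 kJ/h
Energy balance on cold side (adiabatic exchanger): Q = ṁ_c·Cp_c·(T_c,out − T_c,in)
ṁ_c = 378120 / [2.44 × (38.3 − 0.315)] = 4079.7 kg/h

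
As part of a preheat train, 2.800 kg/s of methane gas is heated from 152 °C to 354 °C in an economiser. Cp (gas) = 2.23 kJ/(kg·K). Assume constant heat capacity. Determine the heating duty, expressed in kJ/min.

Q = 75700 kJ/min

Q = ṁ·Cp·ΔT = 2.800 × 2.23 × (354 − 152) = 1261.3 kJ/s
Heating duty = 75677 kJ/min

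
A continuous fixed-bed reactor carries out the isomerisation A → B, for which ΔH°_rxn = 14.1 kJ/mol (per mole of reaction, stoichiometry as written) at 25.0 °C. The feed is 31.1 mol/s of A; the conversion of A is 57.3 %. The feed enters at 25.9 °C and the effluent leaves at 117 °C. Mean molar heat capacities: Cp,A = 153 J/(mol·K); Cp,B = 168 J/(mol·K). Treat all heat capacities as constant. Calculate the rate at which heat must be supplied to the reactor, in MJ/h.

Extent of reaction ξ = 0.573 × 31.1 = 17.82 mol/s
Reaction term: ξ·ΔH°_rxn = 17.82 × 14.1 = 251.27 kJ/s
Sensible, feed 25.9→25 °C: -4.2825 kJ/s
Outlet flows (mol/s): A 13.28, B 17.82
Sensible, products 25→117 °C: 462.36 kJ/s
Q = ΔH = 709.34 kJ/s = 709.34 kW
Heat supplied = 2553.6 MJ/h

Q_in = 2550 MJ/h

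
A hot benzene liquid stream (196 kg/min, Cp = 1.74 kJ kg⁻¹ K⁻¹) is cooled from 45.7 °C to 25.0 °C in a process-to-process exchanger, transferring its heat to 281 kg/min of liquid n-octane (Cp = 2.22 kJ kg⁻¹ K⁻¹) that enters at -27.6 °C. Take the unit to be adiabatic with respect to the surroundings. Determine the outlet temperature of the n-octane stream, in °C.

Heat released by hot stream: Q = 196 × 1.74 × (45.7 − 25.0) = 7059.5 kJ/min
Energy balance on cold side (adiabatic exchanger): Q = ṁ_c·Cp_c·(T_c,out − T_c,in)
T_c,out = -27.6 + 7059.5/(281 × 2.22) = -16.283 °C

T_c,out = -16.3 °C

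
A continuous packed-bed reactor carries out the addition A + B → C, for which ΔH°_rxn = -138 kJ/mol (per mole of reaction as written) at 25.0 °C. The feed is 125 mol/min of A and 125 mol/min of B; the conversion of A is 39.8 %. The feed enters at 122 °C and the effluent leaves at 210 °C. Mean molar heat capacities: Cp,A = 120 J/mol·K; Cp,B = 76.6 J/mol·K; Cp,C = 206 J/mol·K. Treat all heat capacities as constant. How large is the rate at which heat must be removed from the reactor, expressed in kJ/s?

Q_out = 76.9 kJ/s

Extent of reaction ξ = 0.398 × 125 = 49.75 mol/min
Reaction term: ξ·ΔH°_rxn = 49.75 × -138 = -6865.5 kJ/min
Sensible, feed 122→25 °C: -2383.8 kJ/min
Outlet flows (mol/min): A 75.25, B 75.25, C 49.75
Sensible, products 25→210 °C: 4632.9 kJ/min
Q = ΔH = -4616.4 kJ/min = -76.94 kW
Heat removed = 76.94 kJ/s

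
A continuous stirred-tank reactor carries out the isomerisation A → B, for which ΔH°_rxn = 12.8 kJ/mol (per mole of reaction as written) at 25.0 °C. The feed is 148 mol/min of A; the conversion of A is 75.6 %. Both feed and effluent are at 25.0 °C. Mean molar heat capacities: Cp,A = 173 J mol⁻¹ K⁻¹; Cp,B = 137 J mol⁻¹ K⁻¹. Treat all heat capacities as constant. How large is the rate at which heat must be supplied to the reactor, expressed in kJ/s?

Q_in = 23.9 kJ/s

Extent of reaction ξ = 0.756 × 148 = 111.89 mol/min
Reaction term: ξ·ΔH°_rxn = 111.89 × 12.8 = 1432.2 kJ/min
Q = ΔH = 1432.2 kJ/min = 23.869 kW
Heat supplied = 23.869 kJ/s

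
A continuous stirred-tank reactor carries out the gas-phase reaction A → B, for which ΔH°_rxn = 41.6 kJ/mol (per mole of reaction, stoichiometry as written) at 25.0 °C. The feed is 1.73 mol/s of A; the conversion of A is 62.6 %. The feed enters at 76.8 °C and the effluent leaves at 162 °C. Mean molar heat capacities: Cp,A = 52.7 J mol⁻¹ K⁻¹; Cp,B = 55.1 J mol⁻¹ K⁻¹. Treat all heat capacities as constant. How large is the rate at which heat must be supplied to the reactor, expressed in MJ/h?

Q_in = 191 MJ/h

Extent of reaction ξ = 0.626 × 1.73 = 1.083 mol/s
Reaction term: ξ·ΔH°_rxn = 1.083 × 41.6 = 45.052 kJ/s
Sensible, feed 76.8→25 °C: -4.7227 kJ/s
Outlet flows (mol/s): A 0.64702, B 1.083
Sensible, products 25→162 °C: 12.847 kJ/s
Q = ΔH = 53.176 kJ/s = 53.176 kW
Heat supplied = 191.43 MJ/h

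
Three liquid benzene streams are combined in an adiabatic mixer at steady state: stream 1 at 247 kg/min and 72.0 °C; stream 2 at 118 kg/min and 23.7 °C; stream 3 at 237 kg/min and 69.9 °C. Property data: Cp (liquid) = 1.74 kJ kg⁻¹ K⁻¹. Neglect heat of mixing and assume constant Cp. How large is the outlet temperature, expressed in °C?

T_out = 61.7 °C

Adiabatic, steady state ⇒ Σ ṁᵢCp,ᵢ(T_out − Tᵢ) = 0
T_out = Σ ṁᵢCp,ᵢTᵢ / Σ ṁᵢCp,ᵢ
      = 64636 / 1047.5 = 61.706 °C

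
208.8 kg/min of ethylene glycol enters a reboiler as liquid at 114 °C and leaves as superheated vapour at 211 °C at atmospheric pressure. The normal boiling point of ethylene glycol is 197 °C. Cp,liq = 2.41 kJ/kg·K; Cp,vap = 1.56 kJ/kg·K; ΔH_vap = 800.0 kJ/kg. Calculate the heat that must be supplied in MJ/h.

liquid 114→197 °C: 200.03 kJ/kg
vaporisation at 197 °C: 800 kJ/kg
vapour 197→211 °C: 21.84 kJ/kg
Δh = 200.03 + 800 + 21.84 = 1021.9 kJ/kg
Q = ṁ·Δh = 208.8 kg/min × 1021.9 kJ/kg = 213370 kJ/min
|Q| = 3556.1 kW = 12802 MJ/h

Q = 12800 MJ/h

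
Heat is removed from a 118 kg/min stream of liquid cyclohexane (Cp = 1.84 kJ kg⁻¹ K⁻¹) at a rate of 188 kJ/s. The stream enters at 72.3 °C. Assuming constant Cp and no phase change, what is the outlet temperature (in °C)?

Q = 188 kJ/s = 11280 kJ/min
ΔT = Q/(ṁ·Cp) = 11280/(118×1.84) = 51.953 K
T_out = 72.3 − 51.953 = 20.347 °C

T_out = 20.3 °C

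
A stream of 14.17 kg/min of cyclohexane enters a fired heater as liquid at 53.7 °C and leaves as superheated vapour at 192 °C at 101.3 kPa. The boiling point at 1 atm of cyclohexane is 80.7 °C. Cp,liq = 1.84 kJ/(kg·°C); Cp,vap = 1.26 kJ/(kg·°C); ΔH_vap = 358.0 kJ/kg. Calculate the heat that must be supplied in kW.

Q = 129 kW

liquid 53.7→80.7 °C: 49.68 kJ/kg
vaporisation at 80.7 °C: 358 kJ/kg
vapour 80.7→192 °C: 140.24 kJ/kg
Δh = 49.68 + 358 + 140.24 = 547.92 kJ/kg
Q = ṁ·Δh = 14.17 kg/min × 547.92 kJ/kg = 7764 kJ/min
|Q| = 129.4 kW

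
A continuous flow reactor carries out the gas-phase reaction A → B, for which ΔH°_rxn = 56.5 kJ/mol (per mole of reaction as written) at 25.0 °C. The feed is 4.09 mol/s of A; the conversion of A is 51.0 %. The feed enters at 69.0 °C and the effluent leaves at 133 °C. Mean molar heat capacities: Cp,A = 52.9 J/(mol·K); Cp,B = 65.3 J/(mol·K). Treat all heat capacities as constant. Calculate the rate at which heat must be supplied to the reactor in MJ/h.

Q_in = 484 MJ/h

Extent of reaction ξ = 0.510 × 4.09 = 2.0859 mol/s
Reaction term: ξ·ΔH°_rxn = 2.0859 × 56.5 = 117.85 kJ/s
Sensible, feed 69.0→25 °C: -9.5199 kJ/s
Outlet flows (mol/s): A 2.0041, B 2.0859
Sensible, products 25→133 °C: 26.16 kJ/s
Q = ΔH = 134.49 kJ/s = 134.49 kW
Heat supplied = 484.18 MJ/h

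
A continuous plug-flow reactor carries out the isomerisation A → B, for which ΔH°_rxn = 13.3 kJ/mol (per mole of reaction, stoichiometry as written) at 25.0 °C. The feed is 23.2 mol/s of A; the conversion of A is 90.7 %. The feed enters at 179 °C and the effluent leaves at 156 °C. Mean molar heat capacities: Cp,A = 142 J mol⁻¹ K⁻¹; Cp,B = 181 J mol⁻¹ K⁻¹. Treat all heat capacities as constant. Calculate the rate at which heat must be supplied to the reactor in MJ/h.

Extent of reaction ξ = 0.907 × 23.2 = 21.042 mol/s
Reaction term: ξ·ΔH°_rxn = 21.042 × 13.3 = 279.86 kJ/s
Sensible, feed 179→25 °C: -507.34 kJ/s
Outlet flows (mol/s): A 2.1576, B 21.042
Sensible, products 25→156 °C: 539.07 kJ/s
Q = ΔH = 311.6 kJ/s = 311.6 kW
Heat supplied = 1121.8 MJ/h

Q_in = 1120 MJ/h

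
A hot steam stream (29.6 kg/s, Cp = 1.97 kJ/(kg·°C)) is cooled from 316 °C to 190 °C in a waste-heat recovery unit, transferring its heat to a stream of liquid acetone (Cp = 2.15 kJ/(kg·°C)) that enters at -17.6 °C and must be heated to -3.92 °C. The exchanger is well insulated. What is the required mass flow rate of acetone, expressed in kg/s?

ṁ_c = 250 kg/s

Heat released by hot stream: Q = 29.6 × 1.97 × (316 − 190) = 7347.3 kJ/s
Energy balance on cold side (adiabatic exchanger): Q = ṁ_c·Cp_c·(T_c,out − T_c,in)
ṁ_c = 7347.3 / [2.15 × (-3.92 − -17.6)] = 249.81 kg/s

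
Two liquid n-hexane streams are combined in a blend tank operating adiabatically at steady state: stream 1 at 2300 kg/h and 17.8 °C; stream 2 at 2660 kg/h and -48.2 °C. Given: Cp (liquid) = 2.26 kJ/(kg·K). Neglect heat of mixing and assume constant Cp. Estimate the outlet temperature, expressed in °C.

T_out = -17.6 °C

Adiabatic, steady state ⇒ Σ ṁᵢCp,ᵢ(T_out − Tᵢ) = 0
Σ ṁᵢCp,ᵢTᵢ = 2300×2.26×17.8 + 2660×2.26×-48.2 = -197230
Σ ṁᵢCp,ᵢ = 2300×2.26 + 2660×2.26 = 11210
T_out = -197230 / 11210 = -17.595 °C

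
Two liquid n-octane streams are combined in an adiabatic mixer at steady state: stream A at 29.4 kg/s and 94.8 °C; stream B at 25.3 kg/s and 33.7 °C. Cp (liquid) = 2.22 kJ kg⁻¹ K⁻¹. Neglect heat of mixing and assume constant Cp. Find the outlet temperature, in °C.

T_out = 66.5 °C

No heat crosses the boundary, so H_out = H_in.
Σ ṁᵢCp,ᵢTᵢ = 29.4×2.22×94.8 + 25.3×2.22×33.7 = 8080.2
Σ ṁᵢCp,ᵢ = 29.4×2.22 + 25.3×2.22 = 121.43
T_out = 8080.2 / 121.43 = 66.54 °C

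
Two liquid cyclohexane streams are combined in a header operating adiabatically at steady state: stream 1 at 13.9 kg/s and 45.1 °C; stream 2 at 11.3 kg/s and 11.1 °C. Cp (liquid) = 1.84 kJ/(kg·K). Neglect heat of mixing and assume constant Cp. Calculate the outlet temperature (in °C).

T_out = 29.9 °C

Energy balance with Q = 0: Σ ṁᵢCp,ᵢ(T_out − Tᵢ) = 0
T_out = Σ ṁᵢCp,ᵢTᵢ / Σ ṁᵢCp,ᵢ
      = 1384.3 / 46.368 = 29.854 °C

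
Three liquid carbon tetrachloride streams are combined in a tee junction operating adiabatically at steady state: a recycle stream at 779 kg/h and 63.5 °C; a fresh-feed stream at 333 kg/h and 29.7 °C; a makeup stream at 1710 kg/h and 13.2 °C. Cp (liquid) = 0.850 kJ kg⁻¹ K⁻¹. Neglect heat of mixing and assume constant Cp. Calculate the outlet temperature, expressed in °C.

T_out = 29.0 °C

No heat crosses the boundary, so H_out = H_in.
Σ ṁᵢCp,ᵢTᵢ = 779×0.850×63.5 + 333×0.850×29.7 + 1710×0.850×13.2 = 69639
Σ ṁᵢCp,ᵢ = 779×0.850 + 333×0.850 + 1710×0.850 = 2398.7
T_out = 69639 / 2398.7 = 29.032 °C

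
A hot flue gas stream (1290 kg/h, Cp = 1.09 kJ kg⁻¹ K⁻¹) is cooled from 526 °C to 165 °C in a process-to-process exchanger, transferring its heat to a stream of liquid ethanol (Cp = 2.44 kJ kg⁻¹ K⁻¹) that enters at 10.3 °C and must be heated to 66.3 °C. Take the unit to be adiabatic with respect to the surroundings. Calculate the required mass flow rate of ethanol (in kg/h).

ṁ_c = 3710 kg/h

Heat released by hot stream: Q = 1290 × 1.09 × (526 − 165) = 507600 kJ/h
Energy balance on cold side (adiabatic exchanger): Q = ṁ_c·Cp_c·(T_c,out − T_c,in)
ṁ_c = 507600 / [2.44 × (66.3 − 10.3)] = 3714.9 kg/h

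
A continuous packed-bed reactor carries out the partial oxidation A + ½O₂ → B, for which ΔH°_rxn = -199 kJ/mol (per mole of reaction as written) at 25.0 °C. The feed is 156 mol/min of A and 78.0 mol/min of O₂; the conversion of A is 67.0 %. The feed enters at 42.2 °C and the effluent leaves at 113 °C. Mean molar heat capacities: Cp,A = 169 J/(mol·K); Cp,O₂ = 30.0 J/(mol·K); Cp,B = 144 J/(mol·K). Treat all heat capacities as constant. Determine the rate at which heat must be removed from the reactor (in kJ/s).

Q_out = 319 kJ/s

Extent of reaction ξ = 0.670 × 156 = 104.52 mol/min
Reaction term: ξ·ΔH°_rxn = 104.52 × -199 = -20799 kJ/min
Sensible, feed 42.2→25 °C: -493.71 kJ/min
Outlet flows (mol/min): A 51.48, O₂ 25.74, B 104.52
Sensible, products 25→113 °C: 2158 kJ/min
Q = ΔH = -19135 kJ/min = -318.92 kW
Heat removed = 318.92 kJ/s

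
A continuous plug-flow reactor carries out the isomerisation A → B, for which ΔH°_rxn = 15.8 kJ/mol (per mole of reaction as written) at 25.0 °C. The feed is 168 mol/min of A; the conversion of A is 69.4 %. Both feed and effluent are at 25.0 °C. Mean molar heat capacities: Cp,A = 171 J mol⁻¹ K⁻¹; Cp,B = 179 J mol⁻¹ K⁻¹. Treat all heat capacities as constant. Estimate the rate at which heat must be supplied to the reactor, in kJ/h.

Extent of reaction ξ = 0.694 × 168 = 116.59 mol/min
Reaction term: ξ·ΔH°_rxn = 116.59 × 15.8 = 1842.2 kJ/min
Q = ΔH = 1842.2 kJ/min = 30.703 kW
Heat supplied = 110530 kJ/h

Q_in = 111000 kJ/h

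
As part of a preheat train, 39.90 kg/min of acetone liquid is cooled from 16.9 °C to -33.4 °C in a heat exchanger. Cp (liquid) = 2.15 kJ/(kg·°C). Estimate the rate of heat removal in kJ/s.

Q_c = 71.9 kJ/s

Q = ṁ·Cp·ΔT = 39.90 × 2.15 × (-33.4 − 16.9) = -4315 kJ/min
Converting: 4315 / 60 s = 71.916 kW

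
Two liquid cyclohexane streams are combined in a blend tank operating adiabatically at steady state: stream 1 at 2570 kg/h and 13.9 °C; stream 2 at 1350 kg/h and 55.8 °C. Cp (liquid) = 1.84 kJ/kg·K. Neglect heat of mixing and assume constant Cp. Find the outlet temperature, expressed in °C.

T_out = 28.3 °C

Energy balance with Q = 0: Σ ṁᵢCp,ᵢ(T_out − Tᵢ) = 0
Σ ṁᵢCp,ᵢTᵢ = 2570×1.84×13.9 + 1350×1.84×55.8 = 204340
Σ ṁᵢCp,ᵢ = 2570×1.84 + 1350×1.84 = 7212.8
T_out = 204340 / 7212.8 = 28.33 °C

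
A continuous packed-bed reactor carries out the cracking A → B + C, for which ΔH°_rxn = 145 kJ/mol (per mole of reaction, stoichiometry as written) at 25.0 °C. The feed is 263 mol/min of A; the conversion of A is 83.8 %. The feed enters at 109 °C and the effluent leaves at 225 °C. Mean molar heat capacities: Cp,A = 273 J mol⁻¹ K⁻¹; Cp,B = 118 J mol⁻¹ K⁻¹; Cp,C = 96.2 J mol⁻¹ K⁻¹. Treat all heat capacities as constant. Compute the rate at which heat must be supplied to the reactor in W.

Extent of reaction ξ = 0.838 × 263 = 220.39 mol/min
Reaction term: ξ·ΔH°_rxn = 220.39 × 145 = 31957 kJ/min
Sensible, feed 109→25 °C: -6031.1 kJ/min
Outlet flows (mol/min): A 42.606, B 220.39, C 220.39
Sensible, products 25→225 °C: 11768 kJ/min
Q = ΔH = 37694 kJ/min = 628.23 kW
Heat supplied = 628230 W

Q_in = 628000 W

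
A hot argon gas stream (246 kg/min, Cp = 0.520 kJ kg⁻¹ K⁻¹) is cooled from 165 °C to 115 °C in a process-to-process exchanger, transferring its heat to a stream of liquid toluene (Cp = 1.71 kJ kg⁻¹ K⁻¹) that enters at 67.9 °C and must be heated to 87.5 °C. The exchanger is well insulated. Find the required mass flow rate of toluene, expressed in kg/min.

Heat released by hot stream: Q = 246 × 0.520 × (165 − 115) = 6396 kJ/min
Energy balance on cold side (adiabatic exchanger): Q = ṁ_c·Cp_c·(T_c,out − T_c,in)
ṁ_c = 6396 / [1.71 × (87.5 − 67.9)] = 190.83 kg/min

ṁ_c = 191 kg/min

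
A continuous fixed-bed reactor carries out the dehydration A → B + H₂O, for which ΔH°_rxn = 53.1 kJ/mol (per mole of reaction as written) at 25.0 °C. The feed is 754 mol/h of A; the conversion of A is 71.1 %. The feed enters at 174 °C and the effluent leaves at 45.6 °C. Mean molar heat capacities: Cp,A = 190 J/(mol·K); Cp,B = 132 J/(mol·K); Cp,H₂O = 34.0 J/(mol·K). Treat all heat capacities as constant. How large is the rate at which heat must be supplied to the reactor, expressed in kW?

Q_in = 2.72 kW

Extent of reaction ξ = 0.711 × 754 = 536.09 mol/h
Reaction term: ξ·ΔH°_rxn = 536.09 × 53.1 = 28467 kJ/h
Sensible, feed 174→25 °C: -21346 kJ/h
Outlet flows (mol/h): A 217.91, B 536.09, H₂O 536.09
Sensible, products 25→45.6 °C: 2686.1 kJ/h
Q = ΔH = 9807 kJ/h = 2.7242 kW
Heat supplied = 2.7242 kW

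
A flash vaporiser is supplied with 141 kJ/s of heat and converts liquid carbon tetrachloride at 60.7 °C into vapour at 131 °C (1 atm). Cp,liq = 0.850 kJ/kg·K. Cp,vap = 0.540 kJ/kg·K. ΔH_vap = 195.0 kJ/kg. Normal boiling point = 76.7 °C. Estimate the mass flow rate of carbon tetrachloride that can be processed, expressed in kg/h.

ṁ = 2130 kg/h

Δh = 0.850×(76.7−60.7) + 195.0 + 0.540×(131−76.7) = 237.92 kJ/kg
Q = 141 kJ/s = 141 kJ/s = 507600 kJ/h
ṁ = Q/Δh = 507600 / 237.92 = 2133.5 kg/h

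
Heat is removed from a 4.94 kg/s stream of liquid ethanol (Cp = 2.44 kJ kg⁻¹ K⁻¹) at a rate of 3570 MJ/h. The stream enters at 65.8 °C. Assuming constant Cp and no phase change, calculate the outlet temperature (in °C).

T_out = -16.5 °C

Q = 3570 MJ/h = 991.67 kJ/s
ΔT = Q/(ṁ·Cp) = 991.67/(4.94×2.44) = 82.271 K
T_out = 65.8 − 82.271 = -16.471 °C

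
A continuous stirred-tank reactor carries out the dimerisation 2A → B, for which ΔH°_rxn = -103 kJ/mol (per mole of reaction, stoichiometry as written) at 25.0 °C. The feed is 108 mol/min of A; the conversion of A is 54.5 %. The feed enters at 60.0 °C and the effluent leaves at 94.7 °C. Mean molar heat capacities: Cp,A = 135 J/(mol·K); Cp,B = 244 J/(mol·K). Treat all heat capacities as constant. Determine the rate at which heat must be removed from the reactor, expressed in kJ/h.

Q_out = 155000 kJ/h

Extent of reaction ξ = 0.545 × 108 / 2 = 29.43 mol/min
Reaction term: ξ·ΔH°_rxn = 29.43 × -103 = -3031.3 kJ/min
Sensible, feed 60.0→25 °C: -510.3 kJ/min
Outlet flows (mol/min): A 49.14, B 29.43
Sensible, products 25→94.7 °C: 962.89 kJ/min
Q = ΔH = -2578.7 kJ/min = -42.978 kW
Heat removed = 154720 kJ/h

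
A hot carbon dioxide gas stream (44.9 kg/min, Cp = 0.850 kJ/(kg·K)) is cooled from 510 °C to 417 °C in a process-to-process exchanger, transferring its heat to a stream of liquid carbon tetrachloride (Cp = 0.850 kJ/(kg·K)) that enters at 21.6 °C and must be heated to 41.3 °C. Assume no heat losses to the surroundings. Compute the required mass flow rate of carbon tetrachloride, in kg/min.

ṁ_c = 212 kg/min

Heat released by hot stream: Q = 44.9 × 0.850 × (510 − 417) = 3549.3 kJ/min
Energy balance on cold side (adiabatic exchanger): Q = ṁ_c·Cp_c·(T_c,out − T_c,in)
ṁ_c = 3549.3 / [0.850 × (41.3 − 21.6)] = 211.96 kg/min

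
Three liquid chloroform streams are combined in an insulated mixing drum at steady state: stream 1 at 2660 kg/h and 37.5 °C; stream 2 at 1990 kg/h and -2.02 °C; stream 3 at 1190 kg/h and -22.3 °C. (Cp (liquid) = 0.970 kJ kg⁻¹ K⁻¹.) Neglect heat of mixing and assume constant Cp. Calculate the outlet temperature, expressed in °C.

T_out = 11.8 °C

Energy balance with Q = 0: Σ ṁᵢCp,ᵢ(T_out − Tᵢ) = 0
Σ ṁᵢCp,ᵢTᵢ = 2660×0.970×37.5 + 1990×0.970×-2.02 + 1190×0.970×-22.3 = 67117
Σ ṁᵢCp,ᵢ = 2660×0.970 + 1990×0.970 + 1190×0.970 = 5664.8
T_out = 67117 / 5664.8 = 11.848 °C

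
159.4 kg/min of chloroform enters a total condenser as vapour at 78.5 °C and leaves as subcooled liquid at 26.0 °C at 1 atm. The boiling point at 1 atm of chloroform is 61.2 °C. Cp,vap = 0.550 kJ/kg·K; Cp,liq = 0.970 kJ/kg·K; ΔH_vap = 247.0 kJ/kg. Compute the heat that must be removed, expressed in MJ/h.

vapour 78.5→61.2 °C: -9.515 kJ/kg
condensation at 61.2 °C: -247 kJ/kg
liquid 61.2→26.0 °C: -34.144 kJ/kg
Δh = -9.515 + -247 + -34.144 = -290.66 kJ/kg
Q = ṁ·Δh = 159.4 kg/min × -290.66 kJ/kg = -46331 kJ/min
|Q| = 772.18 kW = 2779.9 MJ/h

Q_c = 2780 MJ/h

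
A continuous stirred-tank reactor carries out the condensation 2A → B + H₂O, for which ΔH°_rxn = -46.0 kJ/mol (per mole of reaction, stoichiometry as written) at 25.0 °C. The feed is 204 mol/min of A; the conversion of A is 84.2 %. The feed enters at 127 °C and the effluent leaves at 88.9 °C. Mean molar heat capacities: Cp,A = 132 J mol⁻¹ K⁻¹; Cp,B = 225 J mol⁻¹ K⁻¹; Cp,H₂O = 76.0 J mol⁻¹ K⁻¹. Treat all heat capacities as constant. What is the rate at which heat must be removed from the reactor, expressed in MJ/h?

Extent of reaction ξ = 0.842 × 204 / 2 = 85.884 mol/min
Reaction term: ξ·ΔH°_rxn = 85.884 × -46.0 = -3950.7 kJ/min
Sensible, feed 127→25 °C: -2746.7 kJ/min
Outlet flows (mol/min): A 32.232, B 85.884, H₂O 85.884
Sensible, products 25→88.9 °C: 1923.8 kJ/min
Q = ΔH = -4773.6 kJ/min = -79.559 kW
Heat removed = 286.41 MJ/h

Q_out = 286 MJ/h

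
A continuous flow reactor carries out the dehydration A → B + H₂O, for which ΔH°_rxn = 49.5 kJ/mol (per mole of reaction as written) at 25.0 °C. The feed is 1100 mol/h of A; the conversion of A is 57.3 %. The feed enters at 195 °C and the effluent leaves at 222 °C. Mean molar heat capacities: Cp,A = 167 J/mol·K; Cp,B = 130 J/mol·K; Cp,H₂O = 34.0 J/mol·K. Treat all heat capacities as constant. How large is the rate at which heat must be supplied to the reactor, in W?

Q_in = 9940 W

Extent of reaction ξ = 0.573 × 1100 = 630.3 mol/h
Reaction term: ξ·ΔH°_rxn = 630.3 × 49.5 = 31200 kJ/h
Sensible, feed 195→25 °C: -31229 kJ/h
Outlet flows (mol/h): A 469.7, B 630.3, H₂O 630.3
Sensible, products 25→222 °C: 35816 kJ/h
Q = ΔH = 35787 kJ/h = 9.9409 kW
Heat supplied = 9940.9 W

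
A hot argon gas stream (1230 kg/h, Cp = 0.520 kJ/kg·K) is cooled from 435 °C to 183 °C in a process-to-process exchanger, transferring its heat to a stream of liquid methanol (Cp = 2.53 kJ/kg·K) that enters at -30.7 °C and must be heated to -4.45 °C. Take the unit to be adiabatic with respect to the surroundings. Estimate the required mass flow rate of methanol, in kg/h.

ṁ_c = 2430 kg/h

Heat released by hot stream: Q = 1230 × 0.520 × (435 − 183) = 161180 kJ/h
Energy balance on cold side (adiabatic exchanger): Q = ṁ_c·Cp_c·(T_c,out − T_c,in)
ṁ_c = 161180 / [2.53 × (-4.45 − -30.7)] = 2426.9 kg/h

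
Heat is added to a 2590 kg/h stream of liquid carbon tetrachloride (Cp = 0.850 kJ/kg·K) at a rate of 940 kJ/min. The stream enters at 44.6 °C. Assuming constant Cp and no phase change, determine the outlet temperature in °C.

Q = 940 kJ/min = 56400 kJ/h
ΔT = Q/(ṁ·Cp) = 56400/(2590×0.850) = 25.619 K
T_out = 44.6 + 25.619 = 70.219 °C

T_out = 70.2 °C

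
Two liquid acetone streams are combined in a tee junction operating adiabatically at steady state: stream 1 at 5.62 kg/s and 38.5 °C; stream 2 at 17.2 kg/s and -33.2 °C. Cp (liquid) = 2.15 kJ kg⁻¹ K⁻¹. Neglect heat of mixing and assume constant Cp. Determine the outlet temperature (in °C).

T_out = -15.5 °C

Energy balance with Q = 0: Σ ṁᵢCp,ᵢ(T_out − Tᵢ) = 0
Σ ṁᵢCp,ᵢTᵢ = 5.62×2.15×38.5 + 17.2×2.15×-33.2 = -762.54
Σ ṁᵢCp,ᵢ = 5.62×2.15 + 17.2×2.15 = 49.063
T_out = -762.54 / 49.063 = -15.542 °C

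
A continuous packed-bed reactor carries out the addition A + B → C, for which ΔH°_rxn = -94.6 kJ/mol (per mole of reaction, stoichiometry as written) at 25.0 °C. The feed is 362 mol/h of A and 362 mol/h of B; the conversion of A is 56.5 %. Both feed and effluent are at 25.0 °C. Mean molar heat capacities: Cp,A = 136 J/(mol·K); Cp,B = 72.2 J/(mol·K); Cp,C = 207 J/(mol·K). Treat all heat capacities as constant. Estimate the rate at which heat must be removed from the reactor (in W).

Q_out = 5370 W

Extent of reaction ξ = 0.565 × 362 = 204.53 mol/h
Reaction term: ξ·ΔH°_rxn = 204.53 × -94.6 = -19349 kJ/h
Q = ΔH = -19349 kJ/h = -5.3746 kW
Heat removed = 5374.6 W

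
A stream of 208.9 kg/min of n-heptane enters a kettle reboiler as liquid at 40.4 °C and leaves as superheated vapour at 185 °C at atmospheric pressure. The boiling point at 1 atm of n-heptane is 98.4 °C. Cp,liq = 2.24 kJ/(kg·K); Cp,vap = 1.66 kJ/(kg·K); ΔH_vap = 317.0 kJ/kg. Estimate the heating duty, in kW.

Q = 2060 kW

liquid 40.4→98.4 °C: 129.92 kJ/kg
vaporisation at 98.4 °C: 317 kJ/kg
vapour 98.4→185 °C: 143.76 kJ/kg
Δh = 129.92 + 317 + 143.76 = 590.68 kJ/kg
Q = ṁ·Δh = 208.9 kg/min × 590.68 kJ/kg = 123390 kJ/min
|Q| = 2056.5 kW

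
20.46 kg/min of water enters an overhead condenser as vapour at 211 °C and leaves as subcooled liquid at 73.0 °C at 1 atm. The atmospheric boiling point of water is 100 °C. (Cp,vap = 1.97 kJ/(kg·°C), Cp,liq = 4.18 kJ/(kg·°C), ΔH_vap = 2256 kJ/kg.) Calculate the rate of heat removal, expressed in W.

vapour 211→100 °C: -218.67 kJ/kg
condensation at 100 °C: -2256 kJ/kg
liquid 100→73.0 °C: -112.86 kJ/kg
Δh = -218.67 + -2256 + -112.86 = -2587.5 kJ/kg
Q = ṁ·Δh = 20.46 kg/min × -2587.5 kJ/kg = -52941 kJ/min
|Q| = 882.35 kW = 882350 W

Q_c = 882000 W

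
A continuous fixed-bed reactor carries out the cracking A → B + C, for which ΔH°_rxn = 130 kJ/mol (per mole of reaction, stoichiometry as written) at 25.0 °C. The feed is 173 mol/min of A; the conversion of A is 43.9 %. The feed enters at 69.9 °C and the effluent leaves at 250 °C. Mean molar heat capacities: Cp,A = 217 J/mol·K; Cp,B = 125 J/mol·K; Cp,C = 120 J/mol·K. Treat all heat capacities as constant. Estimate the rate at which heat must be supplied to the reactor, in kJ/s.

Q_in = 285 kJ/s

Extent of reaction ξ = 0.439 × 173 = 75.947 mol/min
Reaction term: ξ·ΔH°_rxn = 75.947 × 130 = 9873.1 kJ/min
Sensible, feed 69.9→25 °C: -1685.6 kJ/min
Outlet flows (mol/min): A 97.053, B 75.947, C 75.947
Sensible, products 25→250 °C: 8925.2 kJ/min
Q = ΔH = 17113 kJ/min = 285.21 kW
Heat supplied = 285.21 kJ/s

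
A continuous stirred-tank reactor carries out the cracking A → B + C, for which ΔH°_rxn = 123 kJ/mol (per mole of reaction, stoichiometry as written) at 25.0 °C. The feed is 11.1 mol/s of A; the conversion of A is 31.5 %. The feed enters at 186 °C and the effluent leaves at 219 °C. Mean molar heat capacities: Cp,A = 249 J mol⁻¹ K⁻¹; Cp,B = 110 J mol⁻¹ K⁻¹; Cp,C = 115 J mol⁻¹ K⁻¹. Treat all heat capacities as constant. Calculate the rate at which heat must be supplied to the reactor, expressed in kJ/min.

Q_in = 30300 kJ/min

Extent of reaction ξ = 0.315 × 11.1 = 3.4965 mol/s
Reaction term: ξ·ΔH°_rxn = 3.4965 × 123 = 430.07 kJ/s
Sensible, feed 186→25 °C: -444.99 kJ/s
Outlet flows (mol/s): A 7.6035, B 3.4965, C 3.4965
Sensible, products 25→219 °C: 519.92 kJ/s
Q = ΔH = 505 kJ/s = 505 kW
Heat supplied = 30300 kJ/min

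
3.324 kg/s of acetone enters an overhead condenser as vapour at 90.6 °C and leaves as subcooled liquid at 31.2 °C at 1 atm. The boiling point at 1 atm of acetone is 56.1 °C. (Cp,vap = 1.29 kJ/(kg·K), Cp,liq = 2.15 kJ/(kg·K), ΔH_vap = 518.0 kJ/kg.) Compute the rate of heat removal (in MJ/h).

Q_c = 7370 MJ/h

vapour 90.6→56.1 °C: -44.505 kJ/kg
condensation at 56.1 °C: -518 kJ/kg
liquid 56.1→31.2 °C: -53.535 kJ/kg
Δh = -44.505 + -518 + -53.535 = -616.04 kJ/kg
Q = ṁ·Δh = 3.324 kg/s × -616.04 kJ/kg = -2047.7 kJ/s
|Q| = 2047.7 kW = 7371.8 MJ/h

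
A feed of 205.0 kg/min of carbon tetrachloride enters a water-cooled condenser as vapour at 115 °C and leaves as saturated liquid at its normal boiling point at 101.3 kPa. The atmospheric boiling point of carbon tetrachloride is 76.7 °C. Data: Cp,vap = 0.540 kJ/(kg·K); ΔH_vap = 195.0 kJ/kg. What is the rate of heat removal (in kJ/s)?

vapour 115→76.7 °C: -20.682 kJ/kg
condensation at 76.7 °C: -195 kJ/kg
Δh = -20.682 + -195 = -215.68 kJ/kg
Q = ṁ·Δh = 205.0 kg/min × -215.68 kJ/kg = -44215 kJ/min
|Q| = 736.91 kW

Q_c = 737 kJ/s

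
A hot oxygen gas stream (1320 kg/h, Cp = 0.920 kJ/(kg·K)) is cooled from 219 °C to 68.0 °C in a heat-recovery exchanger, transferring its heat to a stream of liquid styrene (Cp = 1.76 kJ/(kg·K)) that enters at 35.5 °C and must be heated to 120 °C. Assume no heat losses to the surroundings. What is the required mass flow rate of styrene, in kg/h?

Heat released by hot stream: Q = 1320 × 0.920 × (219 − 68.0) = 183370 kJ/h
Energy balance on cold side (adiabatic exchanger): Q = ṁ_c·Cp_c·(T_c,out − T_c,in)
ṁ_c = 183370 / [1.76 × (120 − 35.5)] = 1233 kg/h

ṁ_c = 1230 kg/h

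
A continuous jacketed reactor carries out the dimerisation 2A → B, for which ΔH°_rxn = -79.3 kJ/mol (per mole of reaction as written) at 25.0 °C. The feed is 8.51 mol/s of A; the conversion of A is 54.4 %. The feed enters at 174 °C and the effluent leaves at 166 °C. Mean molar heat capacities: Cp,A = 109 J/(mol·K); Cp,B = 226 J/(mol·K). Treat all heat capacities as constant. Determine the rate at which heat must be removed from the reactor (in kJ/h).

Extent of reaction ξ = 0.544 × 8.51 / 2 = 2.3147 mol/s
Reaction term: ξ·ΔH°_rxn = 2.3147 × -79.3 = -183.56 kJ/s
Sensible, feed 174→25 °C: -138.21 kJ/s
Outlet flows (mol/s): A 3.8806, B 2.3147
Sensible, products 25→166 °C: 133.4 kJ/s
Q = ΔH = -188.37 kJ/s = -188.37 kW
Heat removed = 678120 kJ/h

Q_out = 678000 kJ/h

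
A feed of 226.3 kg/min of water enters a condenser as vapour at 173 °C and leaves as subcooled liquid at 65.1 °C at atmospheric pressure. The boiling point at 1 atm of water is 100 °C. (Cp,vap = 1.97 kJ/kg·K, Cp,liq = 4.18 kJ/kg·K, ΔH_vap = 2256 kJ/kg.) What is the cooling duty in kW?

vapour 173→100 °C: -143.81 kJ/kg
condensation at 100 °C: -2256 kJ/kg
liquid 100→65.1 °C: -145.88 kJ/kg
Δh = -143.81 + -2256 + -145.88 = -2545.7 kJ/kg
Q = ṁ·Δh = 226.3 kg/min × -2545.7 kJ/kg = -576090 kJ/min
|Q| = 9601.5 kW

Q_c = 9600 kW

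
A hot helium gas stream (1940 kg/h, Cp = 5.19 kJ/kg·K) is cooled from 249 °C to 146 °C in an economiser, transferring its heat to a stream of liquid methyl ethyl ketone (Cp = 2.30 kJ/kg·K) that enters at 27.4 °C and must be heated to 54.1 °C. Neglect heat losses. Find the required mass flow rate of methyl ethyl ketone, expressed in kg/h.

Heat released by hot stream: Q = 1940 × 5.19 × (249 − 146) = 1.0371e+06 kJ/h
Energy balance on cold side (adiabatic exchanger): Q = ṁ_c·Cp_c·(T_c,out − T_c,in)
ṁ_c = 1.0371e+06 / [2.30 × (54.1 − 27.4)] = 16888 kg/h

ṁ_c = 16900 kg/h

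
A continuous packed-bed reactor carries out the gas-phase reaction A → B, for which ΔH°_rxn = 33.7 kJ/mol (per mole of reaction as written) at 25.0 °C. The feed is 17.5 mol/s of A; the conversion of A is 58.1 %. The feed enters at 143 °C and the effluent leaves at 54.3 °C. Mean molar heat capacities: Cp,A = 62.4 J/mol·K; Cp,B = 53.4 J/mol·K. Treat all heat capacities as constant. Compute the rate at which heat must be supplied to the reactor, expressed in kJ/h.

Q_in = 875000 kJ/h

Extent of reaction ξ = 0.581 × 17.5 = 10.167 mol/s
Reaction term: ξ·ΔH°_rxn = 10.167 × 33.7 = 342.64 kJ/s
Sensible, feed 143→25 °C: -128.86 kJ/s
Outlet flows (mol/s): A 7.3325, B 10.167
Sensible, products 25→54.3 °C: 29.314 kJ/s
Q = ΔH = 243.1 kJ/s = 243.1 kW
Heat supplied = 875170 kJ/h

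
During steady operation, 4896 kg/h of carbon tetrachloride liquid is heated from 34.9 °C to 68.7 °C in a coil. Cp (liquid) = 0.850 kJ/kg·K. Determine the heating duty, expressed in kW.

Q = ṁ·Cp·ΔT = 4896 × 0.850 × (68.7 − 34.9) = 140660 kJ/h
Converting: 140660 / 3600 s = 39.073 kW

Q = 39.1 kW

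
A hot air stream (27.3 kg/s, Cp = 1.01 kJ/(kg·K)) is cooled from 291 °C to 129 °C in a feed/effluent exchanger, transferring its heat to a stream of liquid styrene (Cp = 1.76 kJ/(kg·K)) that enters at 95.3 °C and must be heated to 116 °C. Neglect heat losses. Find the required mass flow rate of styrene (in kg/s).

ṁ_c = 123 kg/s

Heat released by hot stream: Q = 27.3 × 1.01 × (291 − 129) = 4466.8 kJ/s
Energy balance on cold side (adiabatic exchanger): Q = ṁ_c·Cp_c·(T_c,out − T_c,in)
ṁ_c = 4466.8 / [1.76 × (116 − 95.3)] = 122.61 kg/s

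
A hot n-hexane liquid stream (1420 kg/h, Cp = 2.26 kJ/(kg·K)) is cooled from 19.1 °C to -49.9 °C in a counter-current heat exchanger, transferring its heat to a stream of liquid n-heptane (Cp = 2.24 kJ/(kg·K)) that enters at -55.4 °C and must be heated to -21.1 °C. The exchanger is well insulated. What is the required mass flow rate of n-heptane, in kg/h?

Heat released by hot stream: Q = 1420 × 2.26 × (19.1 − -49.9) = 221430 kJ/h
Energy balance on cold side (adiabatic exchanger): Q = ṁ_c·Cp_c·(T_c,out − T_c,in)
ṁ_c = 221430 / [2.24 × (-21.1 − -55.4)] = 2882.1 kg/h

ṁ_c = 2880 kg/h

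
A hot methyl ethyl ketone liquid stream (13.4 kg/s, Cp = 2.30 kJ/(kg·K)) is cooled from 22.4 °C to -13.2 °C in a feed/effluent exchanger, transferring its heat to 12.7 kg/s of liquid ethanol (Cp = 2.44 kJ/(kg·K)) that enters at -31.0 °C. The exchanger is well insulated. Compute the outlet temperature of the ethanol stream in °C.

T_c,out = 4.41 °C

Heat released by hot stream: Q = 13.4 × 2.30 × (22.4 − -13.2) = 1097.2 kJ/s
Energy balance on cold side (adiabatic exchanger): Q = ṁ_c·Cp_c·(T_c,out − T_c,in)
T_c,out = -31.0 + 1097.2/(12.7 × 2.44) = 4.407 °C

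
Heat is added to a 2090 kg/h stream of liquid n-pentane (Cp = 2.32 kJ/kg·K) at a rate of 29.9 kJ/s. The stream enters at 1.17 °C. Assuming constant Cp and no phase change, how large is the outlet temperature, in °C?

T_out = 23.4 °C

Q = 29.9 kJ/s = 107640 kJ/h
ΔT = Q/(ṁ·Cp) = 107640/(2090×2.32) = 22.199 K
T_out = 1.17 + 22.199 = 23.369 °C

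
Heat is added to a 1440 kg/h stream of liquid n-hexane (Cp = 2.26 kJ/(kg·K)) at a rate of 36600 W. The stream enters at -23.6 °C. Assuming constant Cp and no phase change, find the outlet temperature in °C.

T_out = 16.9 °C

Q = 36600 W = 131760 kJ/h
ΔT = Q/(ṁ·Cp) = 131760/(1440×2.26) = 40.487 K
T_out = -23.6 + 40.487 = 16.887 °C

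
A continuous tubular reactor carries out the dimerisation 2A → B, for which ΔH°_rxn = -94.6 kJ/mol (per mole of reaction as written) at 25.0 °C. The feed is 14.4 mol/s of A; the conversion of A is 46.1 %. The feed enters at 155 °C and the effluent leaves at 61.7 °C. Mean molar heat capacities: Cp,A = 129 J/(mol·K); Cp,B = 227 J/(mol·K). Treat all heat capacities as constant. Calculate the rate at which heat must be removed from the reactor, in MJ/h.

Extent of reaction ξ = 0.461 × 14.4 / 2 = 3.3192 mol/s
Reaction term: ξ·ΔH°_rxn = 3.3192 × -94.6 = -314 kJ/s
Sensible, feed 155→25 °C: -241.49 kJ/s
Outlet flows (mol/s): A 7.7616, B 3.3192
Sensible, products 25→61.7 °C: 64.398 kJ/s
Q = ΔH = -491.09 kJ/s = -491.09 kW
Heat removed = 1767.9 MJ/h

Q_out = 1770 MJ/h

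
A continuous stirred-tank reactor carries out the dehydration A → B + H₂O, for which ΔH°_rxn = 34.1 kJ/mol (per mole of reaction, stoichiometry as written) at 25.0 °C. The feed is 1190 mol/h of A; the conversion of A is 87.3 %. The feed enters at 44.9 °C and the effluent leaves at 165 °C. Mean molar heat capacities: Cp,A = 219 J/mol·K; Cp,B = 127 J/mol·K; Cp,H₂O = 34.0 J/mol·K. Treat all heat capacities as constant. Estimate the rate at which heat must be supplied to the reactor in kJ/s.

Q_in = 16.2 kJ/s

Extent of reaction ξ = 0.873 × 1190 = 1038.9 mol/h
Reaction term: ξ·ΔH°_rxn = 1038.9 × 34.1 = 35425 kJ/h
Sensible, feed 44.9→25 °C: -5186.1 kJ/h
Outlet flows (mol/h): A 151.13, B 1038.9, H₂O 1038.9
Sensible, products 25→165 °C: 28050 kJ/h
Q = ΔH = 58289 kJ/h = 16.191 kW
Heat supplied = 16.191 kJ/s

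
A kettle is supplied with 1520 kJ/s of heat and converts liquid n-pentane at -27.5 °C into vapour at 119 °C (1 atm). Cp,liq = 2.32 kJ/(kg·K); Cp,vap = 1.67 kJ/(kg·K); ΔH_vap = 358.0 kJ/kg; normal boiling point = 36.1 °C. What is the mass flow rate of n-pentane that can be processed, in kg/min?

Δh = 2.32×(36.1−-27.5) + 358.0 + 1.67×(119−36.1) = 644 kJ/kg
Q = 1520 kJ/s = 1520 kJ/s = 91200 kJ/min
ṁ = Q/Δh = 91200 / 644 = 141.62 kg/min

ṁ = 142 kg/min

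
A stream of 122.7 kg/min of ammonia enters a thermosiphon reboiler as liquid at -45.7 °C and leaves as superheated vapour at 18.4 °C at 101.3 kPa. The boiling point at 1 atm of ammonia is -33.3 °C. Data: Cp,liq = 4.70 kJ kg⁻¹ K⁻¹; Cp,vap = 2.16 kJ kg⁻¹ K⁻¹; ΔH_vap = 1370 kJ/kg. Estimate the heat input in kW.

Q = 3150 kW

liquid -45.7→-33.3 °C: 58.28 kJ/kg
vaporisation at -33.3 °C: 1370 kJ/kg
vapour -33.3→18.4 °C: 111.67 kJ/kg
Δh = 58.28 + 1370 + 111.67 = 1540 kJ/kg
Q = ṁ·Δh = 122.7 kg/min × 1540 kJ/kg = 188950 kJ/min
|Q| = 3149.2 kW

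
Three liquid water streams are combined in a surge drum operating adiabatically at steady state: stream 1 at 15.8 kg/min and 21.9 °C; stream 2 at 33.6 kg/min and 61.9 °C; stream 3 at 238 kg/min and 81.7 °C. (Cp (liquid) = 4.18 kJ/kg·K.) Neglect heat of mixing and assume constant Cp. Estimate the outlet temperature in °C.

T_out = 76.1 °C

No heat crosses the boundary, so H_out = H_in.
T_out = Σ ṁᵢCp,ᵢTᵢ / Σ ṁᵢCp,ᵢ
      = 91419 / 1201.3 = 76.098 °C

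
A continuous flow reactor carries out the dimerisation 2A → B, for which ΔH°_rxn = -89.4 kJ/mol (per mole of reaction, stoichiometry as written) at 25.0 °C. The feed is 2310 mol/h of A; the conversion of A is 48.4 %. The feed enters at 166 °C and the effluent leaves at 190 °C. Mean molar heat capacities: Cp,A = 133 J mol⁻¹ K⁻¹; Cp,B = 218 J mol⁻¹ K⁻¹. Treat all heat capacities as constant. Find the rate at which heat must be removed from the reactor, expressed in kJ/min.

Extent of reaction ξ = 0.484 × 2310 / 2 = 559.02 mol/h
Reaction term: ξ·ΔH°_rxn = 559.02 × -89.4 = -49976 kJ/h
Sensible, feed 166→25 °C: -43319 kJ/h
Outlet flows (mol/h): A 1192, B 559.02
Sensible, products 25→190 °C: 46266 kJ/h
Q = ΔH = -47030 kJ/h = -13.064 kW
Heat removed = 783.84 kJ/min

Q_out = 784 kJ/min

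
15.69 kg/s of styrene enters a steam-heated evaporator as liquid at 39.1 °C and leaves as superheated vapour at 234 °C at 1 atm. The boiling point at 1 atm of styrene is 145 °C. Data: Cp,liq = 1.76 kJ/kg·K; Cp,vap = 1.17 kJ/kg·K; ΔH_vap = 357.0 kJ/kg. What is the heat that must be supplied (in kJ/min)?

Q = 610000 kJ/min

liquid 39.1→145 °C: 186.38 kJ/kg
vaporisation at 145 °C: 357 kJ/kg
vapour 145→234 °C: 104.13 kJ/kg
Δh = 186.38 + 357 + 104.13 = 647.51 kJ/kg
Q = ṁ·Δh = 15.69 kg/s × 647.51 kJ/kg = 10159 kJ/s
|Q| = 10159 kW = 609570 kJ/min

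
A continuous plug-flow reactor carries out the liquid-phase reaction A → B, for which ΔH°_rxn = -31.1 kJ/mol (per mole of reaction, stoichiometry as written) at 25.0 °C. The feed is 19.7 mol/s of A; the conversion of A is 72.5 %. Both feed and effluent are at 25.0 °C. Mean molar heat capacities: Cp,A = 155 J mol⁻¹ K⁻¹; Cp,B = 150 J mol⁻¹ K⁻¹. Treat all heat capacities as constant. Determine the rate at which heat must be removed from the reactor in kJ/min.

Extent of reaction ξ = 0.725 × 19.7 = 14.282 mol/s
Reaction term: ξ·ΔH°_rxn = 14.282 × -31.1 = -444.19 kJ/s
Q = ΔH = -444.19 kJ/s = -444.19 kW
Heat removed = 26651 kJ/min

Q_out = 26700 kJ/min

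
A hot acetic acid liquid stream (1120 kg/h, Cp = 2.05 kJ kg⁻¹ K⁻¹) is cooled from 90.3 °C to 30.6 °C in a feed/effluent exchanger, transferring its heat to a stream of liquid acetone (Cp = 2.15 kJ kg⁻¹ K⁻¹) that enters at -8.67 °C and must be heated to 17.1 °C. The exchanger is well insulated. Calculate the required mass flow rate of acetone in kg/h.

Heat released by hot stream: Q = 1120 × 2.05 × (90.3 − 30.6) = 137070 kJ/h
Energy balance on cold side (adiabatic exchanger): Q = ṁ_c·Cp_c·(T_c,out − T_c,in)
ṁ_c = 137070 / [2.15 × (17.1 − -8.67)] = 2474 kg/h

ṁ_c = 2470 kg/h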